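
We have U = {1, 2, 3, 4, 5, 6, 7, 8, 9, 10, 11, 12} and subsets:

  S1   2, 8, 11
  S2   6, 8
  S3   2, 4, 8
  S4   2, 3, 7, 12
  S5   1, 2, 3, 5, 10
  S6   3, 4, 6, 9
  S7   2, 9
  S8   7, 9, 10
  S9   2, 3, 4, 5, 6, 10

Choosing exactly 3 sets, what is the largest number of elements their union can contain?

10

Choosing S1, S4, S9 covers {2, 3, 4, 5, 6, 7, 8, 10, 11, 12} — 10 elements.
No choice of 3 sets does better; here 1, 9 are left uncovered.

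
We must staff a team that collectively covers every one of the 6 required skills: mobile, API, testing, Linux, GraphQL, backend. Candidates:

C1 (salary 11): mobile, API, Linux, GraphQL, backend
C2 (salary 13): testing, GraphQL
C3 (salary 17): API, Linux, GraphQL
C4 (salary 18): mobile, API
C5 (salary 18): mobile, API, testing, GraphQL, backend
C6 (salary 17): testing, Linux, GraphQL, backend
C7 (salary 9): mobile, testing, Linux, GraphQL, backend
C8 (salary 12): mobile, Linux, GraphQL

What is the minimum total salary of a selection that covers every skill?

20

C1, C7 cover every skill at salary 11 + 9 = 20.
Any cover uses at least 2 candidates; among all covering selections none totals below 20.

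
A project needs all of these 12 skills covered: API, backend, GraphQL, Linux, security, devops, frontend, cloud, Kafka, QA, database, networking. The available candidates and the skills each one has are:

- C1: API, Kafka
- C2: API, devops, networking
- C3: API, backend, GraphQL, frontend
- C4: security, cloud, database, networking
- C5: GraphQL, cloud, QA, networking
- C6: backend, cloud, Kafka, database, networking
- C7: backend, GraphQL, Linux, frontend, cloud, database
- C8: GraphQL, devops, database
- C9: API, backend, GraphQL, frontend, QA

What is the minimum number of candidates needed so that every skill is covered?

C1, C2, C4, C5, C7 together cover {API, backend, GraphQL, Linux, security, devops, frontend, cloud, Kafka, QA, database, networking} — every skill.
No 4 of the 9 candidates cover everything (all 126 size-4 selections fall short), so 5 is minimum.

5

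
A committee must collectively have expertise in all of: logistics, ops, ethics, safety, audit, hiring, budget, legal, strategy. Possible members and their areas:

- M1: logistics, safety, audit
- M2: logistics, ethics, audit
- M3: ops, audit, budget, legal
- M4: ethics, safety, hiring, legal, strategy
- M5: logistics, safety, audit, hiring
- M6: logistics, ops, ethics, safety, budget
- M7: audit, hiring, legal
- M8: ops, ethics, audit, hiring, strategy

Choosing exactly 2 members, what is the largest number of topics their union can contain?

Choosing M3, M4 covers {ops, ethics, safety, audit, hiring, budget, legal, strategy} — 8 topics.
No choice of 2 members does better; here logistics is left uncovered.

8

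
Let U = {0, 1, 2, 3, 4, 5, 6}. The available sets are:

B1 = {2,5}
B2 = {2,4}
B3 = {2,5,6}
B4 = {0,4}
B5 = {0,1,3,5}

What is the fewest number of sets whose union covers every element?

B2, B3, B5 together cover {0, 1, 2, 3, 4, 5, 6} — every element.
No 2 of the 5 sets cover everything (all 10 pairs fall short), so 3 is minimum.

3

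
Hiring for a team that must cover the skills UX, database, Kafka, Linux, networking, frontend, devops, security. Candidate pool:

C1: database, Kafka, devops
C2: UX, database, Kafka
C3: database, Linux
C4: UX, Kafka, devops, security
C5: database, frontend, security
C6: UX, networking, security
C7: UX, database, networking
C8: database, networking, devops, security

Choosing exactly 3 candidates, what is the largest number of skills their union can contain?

Choosing C1, C3, C6 covers {UX, database, Kafka, Linux, networking, devops, security} — 7 skills.
No choice of 3 candidates does better; here frontend is left uncovered.

7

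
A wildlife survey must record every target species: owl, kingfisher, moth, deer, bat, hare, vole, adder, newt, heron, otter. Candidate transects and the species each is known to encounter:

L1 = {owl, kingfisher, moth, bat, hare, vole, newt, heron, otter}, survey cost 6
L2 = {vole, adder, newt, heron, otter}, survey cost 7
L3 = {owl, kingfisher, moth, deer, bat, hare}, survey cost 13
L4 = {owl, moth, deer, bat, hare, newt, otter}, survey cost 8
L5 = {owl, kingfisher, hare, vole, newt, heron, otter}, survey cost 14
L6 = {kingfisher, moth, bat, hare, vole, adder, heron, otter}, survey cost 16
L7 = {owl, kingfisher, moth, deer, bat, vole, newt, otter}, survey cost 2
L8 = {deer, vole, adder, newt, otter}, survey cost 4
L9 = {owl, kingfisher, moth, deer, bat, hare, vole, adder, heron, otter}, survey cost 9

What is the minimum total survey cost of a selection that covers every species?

10

L1, L8 cover every species at survey cost 6 + 4 = 10.
Any cover uses at least 2 transects; among all covering selections none totals below 10.
Greedy by coverage-per-survey cost would pick L7, L1, L8 for 12 — worse than the optimum 10.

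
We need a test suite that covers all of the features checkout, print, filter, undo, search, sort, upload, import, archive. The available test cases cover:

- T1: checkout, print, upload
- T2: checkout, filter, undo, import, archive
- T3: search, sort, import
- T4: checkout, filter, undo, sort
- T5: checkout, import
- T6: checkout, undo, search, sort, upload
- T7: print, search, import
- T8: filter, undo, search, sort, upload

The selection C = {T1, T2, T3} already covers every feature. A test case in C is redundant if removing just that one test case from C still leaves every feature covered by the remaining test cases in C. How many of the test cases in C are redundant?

0

Drop T1: print, upload uncovered — not redundant.
Drop T2: filter, undo, archive uncovered — not redundant.
Drop T3: search, sort uncovered — not redundant.
None of the test cases in C is redundant.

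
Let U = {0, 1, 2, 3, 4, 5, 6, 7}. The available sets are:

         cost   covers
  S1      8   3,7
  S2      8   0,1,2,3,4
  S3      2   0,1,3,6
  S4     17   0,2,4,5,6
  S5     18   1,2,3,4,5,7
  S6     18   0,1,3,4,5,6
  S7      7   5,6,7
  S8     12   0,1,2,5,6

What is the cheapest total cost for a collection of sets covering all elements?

15

S2, S7 cover every element at cost 8 + 7 = 15.
Any cover uses at least 2 sets; among all covering selections none totals below 15.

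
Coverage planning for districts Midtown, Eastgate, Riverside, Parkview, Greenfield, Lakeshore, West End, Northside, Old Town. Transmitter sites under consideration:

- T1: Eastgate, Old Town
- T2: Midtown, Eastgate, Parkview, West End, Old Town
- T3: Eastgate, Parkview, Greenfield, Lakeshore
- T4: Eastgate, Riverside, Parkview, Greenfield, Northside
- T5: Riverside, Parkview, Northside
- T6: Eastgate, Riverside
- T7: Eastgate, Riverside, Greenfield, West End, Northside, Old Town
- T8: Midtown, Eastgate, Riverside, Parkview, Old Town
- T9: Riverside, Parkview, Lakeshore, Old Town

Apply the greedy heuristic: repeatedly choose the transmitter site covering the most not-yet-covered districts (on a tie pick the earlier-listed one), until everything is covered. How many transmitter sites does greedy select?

Pick 1: T7 covers 6 new districts (Eastgate, Riverside, Greenfield, West End, Northside, Old Town).
Pick 2: T2 covers 2 new districts (Midtown, Parkview).
Pick 3: T3 covers 1 new districts (Lakeshore).
Greedy uses 3 transmitter sites.

3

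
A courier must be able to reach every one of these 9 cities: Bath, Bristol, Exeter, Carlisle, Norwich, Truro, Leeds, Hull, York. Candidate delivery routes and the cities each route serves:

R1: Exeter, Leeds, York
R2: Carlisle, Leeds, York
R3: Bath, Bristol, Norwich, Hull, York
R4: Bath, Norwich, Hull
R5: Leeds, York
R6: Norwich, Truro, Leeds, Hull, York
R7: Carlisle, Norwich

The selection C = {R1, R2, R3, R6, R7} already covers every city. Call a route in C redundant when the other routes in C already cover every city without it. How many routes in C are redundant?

Drop R1: Exeter uncovered — not redundant.
Drop R2: the rest still cover every city — redundant.
Drop R3: Bath, Bristol uncovered — not redundant.
Drop R6: Truro uncovered — not redundant.
Drop R7: the rest still cover every city — redundant.
2 redundant: R2, R7.

2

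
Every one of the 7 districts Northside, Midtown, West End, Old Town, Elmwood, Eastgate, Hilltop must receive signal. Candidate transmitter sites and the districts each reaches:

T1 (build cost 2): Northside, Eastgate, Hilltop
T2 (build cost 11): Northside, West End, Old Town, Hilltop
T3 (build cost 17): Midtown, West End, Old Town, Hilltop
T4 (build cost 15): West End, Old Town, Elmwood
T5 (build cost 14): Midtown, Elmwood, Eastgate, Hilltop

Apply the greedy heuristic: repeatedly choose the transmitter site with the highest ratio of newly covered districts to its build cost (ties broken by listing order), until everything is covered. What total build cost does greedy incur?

31

Pick 1: T1 adds 3 new (Northside, Eastgate, Hilltop) at build cost 2 (ratio 3/2).
Pick 2: T4 adds 3 new (West End, Old Town, Elmwood) at build cost 15 (ratio 3/15).
Pick 3: T5 adds 1 new (Midtown) at build cost 14 (ratio 1/14).
Greedy total build cost: 2 + 15 + 14 = 31. (The true optimum is 25, so greedy overshoots here.)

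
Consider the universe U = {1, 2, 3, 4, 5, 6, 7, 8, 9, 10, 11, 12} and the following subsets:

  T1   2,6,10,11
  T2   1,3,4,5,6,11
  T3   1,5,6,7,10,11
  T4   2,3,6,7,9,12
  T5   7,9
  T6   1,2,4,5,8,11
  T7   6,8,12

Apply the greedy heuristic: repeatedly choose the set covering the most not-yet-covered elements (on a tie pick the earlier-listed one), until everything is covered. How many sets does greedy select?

Pick 1: T2 covers 6 new elements (1, 3, 4, 5, 6, 11).
Pick 2: T4 covers 4 new elements (2, 7, 9, 12).
Pick 3: T1 covers 1 new elements (10).
Pick 4: T6 covers 1 new elements (8).
Greedy uses 4 sets. (The true minimum is 3.)

4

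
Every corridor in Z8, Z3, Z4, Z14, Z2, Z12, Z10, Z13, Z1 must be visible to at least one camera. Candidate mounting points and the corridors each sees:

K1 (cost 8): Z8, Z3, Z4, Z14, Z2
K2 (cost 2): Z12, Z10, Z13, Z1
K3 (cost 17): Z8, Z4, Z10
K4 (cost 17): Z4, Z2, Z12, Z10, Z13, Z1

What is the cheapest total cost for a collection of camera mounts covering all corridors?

10

K1, K2 cover every corridor at cost 8 + 2 = 10.
Any cover uses at least 2 camera mounts; among all covering selections none totals below 10.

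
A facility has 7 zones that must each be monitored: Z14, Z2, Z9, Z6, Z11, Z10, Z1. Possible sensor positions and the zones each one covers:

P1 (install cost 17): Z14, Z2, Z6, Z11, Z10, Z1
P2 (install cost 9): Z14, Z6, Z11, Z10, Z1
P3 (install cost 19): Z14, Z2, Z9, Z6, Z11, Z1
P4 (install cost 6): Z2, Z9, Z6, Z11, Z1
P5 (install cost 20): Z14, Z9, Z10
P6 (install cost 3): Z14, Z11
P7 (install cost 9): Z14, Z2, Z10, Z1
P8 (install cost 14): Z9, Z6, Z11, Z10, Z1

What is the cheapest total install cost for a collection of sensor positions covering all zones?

15

P2, P4 cover every zone at install cost 9 + 6 = 15.
Any cover uses at least 2 sensor positions; among all covering selections none totals below 15.
Greedy by coverage-per-install cost would pick P4, P6, P2 for 18 — worse than the optimum 15.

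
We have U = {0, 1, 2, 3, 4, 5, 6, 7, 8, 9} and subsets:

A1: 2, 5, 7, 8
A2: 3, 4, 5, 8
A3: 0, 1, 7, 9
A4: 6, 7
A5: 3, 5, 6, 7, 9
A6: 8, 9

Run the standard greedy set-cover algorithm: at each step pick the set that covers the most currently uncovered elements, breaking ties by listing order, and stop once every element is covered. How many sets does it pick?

4

Pick 1: A5 covers 5 new elements (3, 5, 6, 7, 9).
Pick 2: A1 covers 2 new elements (2, 8).
Pick 3: A3 covers 2 new elements (0, 1).
Pick 4: A2 covers 1 new elements (4).
Greedy uses 4 sets.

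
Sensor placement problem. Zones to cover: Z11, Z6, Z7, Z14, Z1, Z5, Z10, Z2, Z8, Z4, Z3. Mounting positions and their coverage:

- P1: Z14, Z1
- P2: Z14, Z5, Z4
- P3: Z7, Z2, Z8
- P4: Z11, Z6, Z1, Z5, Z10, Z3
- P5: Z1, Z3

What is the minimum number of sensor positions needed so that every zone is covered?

3

P2, P3, P4 together cover {Z11, Z6, Z7, Z14, Z1, Z5, Z10, Z2, Z8, Z4, Z3} — every zone.
No 2 of the 5 sensor positions cover everything (all 10 pairs fall short), so 3 is minimum.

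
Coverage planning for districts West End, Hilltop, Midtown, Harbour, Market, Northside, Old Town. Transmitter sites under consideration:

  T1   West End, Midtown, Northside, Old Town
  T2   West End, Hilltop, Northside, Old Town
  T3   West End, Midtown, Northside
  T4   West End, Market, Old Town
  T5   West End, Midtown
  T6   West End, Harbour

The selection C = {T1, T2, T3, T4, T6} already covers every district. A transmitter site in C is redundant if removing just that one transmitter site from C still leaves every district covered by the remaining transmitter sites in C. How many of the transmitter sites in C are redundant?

Drop T1: the rest still cover every district — redundant.
Drop T2: Hilltop uncovered — not redundant.
Drop T3: the rest still cover every district — redundant.
Drop T4: Market uncovered — not redundant.
Drop T6: Harbour uncovered — not redundant.
2 redundant: T1, T3.

2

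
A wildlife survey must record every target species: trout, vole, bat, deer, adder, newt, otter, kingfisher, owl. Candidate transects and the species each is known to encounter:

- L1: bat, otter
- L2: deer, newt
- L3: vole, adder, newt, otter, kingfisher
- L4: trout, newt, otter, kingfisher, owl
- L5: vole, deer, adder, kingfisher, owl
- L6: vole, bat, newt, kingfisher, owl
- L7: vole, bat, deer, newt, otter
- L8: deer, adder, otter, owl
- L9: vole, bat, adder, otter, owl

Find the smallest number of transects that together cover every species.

L1, L4, L5 together cover {trout, vole, bat, deer, adder, newt, otter, kingfisher, owl} — every species.
No 2 of the 9 transects cover everything (all 36 pairs fall short), so 3 is minimum.

3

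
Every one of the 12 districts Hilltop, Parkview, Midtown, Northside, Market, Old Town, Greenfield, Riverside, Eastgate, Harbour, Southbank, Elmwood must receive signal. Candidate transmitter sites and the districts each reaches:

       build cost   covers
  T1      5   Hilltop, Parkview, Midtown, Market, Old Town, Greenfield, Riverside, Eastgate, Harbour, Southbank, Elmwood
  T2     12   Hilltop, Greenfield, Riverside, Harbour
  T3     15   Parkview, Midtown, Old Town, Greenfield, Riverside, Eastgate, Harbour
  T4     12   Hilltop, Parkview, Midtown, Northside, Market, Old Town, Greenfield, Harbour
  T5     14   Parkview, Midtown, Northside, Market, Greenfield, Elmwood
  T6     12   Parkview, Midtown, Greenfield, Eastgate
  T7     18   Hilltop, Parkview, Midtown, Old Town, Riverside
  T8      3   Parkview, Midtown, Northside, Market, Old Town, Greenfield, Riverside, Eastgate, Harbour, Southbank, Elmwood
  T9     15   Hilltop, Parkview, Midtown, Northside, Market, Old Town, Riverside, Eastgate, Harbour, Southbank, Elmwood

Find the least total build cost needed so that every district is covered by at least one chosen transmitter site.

8

T1, T8 cover every district at build cost 5 + 3 = 8.
Any cover uses at least 2 transmitter sites; among all covering selections none totals below 8.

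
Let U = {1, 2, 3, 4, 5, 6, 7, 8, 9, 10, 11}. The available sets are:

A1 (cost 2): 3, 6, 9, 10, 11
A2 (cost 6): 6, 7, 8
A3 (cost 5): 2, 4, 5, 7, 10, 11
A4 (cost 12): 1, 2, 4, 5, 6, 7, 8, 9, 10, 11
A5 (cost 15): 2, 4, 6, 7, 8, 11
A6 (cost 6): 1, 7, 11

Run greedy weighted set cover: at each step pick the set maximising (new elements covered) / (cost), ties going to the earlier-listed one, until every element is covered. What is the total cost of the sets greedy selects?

Pick 1: A1 adds 5 new (3, 6, 9, 10, 11) at cost 2 (ratio 5/2).
Pick 2: A3 adds 4 new (2, 4, 5, 7) at cost 5 (ratio 4/5).
Pick 3: A2 adds 1 new (8) at cost 6 (ratio 1/6).
Pick 4: A6 adds 1 new (1) at cost 6 (ratio 1/6).
Greedy total cost: 2 + 5 + 6 + 6 = 19. (The true optimum is 14, so greedy overshoots here.)

19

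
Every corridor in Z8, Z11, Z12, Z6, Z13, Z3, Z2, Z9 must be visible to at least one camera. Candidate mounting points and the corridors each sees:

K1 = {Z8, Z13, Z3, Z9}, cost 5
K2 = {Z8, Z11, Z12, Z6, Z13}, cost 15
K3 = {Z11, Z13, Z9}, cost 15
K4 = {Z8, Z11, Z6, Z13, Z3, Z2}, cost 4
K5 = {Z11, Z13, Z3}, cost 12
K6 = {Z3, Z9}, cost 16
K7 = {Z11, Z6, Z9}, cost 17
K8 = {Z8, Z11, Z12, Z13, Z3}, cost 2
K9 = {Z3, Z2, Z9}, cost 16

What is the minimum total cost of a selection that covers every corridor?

11

K1, K4, K8 cover every corridor at cost 5 + 4 + 2 = 11.
Any cover uses at least 2 camera mounts; among all covering selections none totals below 11.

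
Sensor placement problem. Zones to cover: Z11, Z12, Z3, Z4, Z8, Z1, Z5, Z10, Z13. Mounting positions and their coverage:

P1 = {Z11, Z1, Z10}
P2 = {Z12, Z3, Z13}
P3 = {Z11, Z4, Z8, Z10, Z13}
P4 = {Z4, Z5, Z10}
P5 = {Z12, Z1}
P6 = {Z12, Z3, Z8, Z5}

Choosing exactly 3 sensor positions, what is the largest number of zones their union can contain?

9

Choosing P1, P3, P6 covers {Z11, Z12, Z3, Z4, Z8, Z1, Z5, Z10, Z13} — 9 zones.
That is all 9 zones.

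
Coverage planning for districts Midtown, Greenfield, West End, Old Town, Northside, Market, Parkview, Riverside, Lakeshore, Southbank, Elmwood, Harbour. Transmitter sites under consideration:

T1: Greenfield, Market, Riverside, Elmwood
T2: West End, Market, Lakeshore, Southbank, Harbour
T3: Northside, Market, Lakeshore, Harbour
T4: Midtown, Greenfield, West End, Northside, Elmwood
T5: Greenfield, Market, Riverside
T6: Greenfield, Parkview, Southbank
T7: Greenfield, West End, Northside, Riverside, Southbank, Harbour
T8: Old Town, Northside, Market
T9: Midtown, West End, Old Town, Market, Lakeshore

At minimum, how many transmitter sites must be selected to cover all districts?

T1, T3, T6, T9 together cover {Midtown, Greenfield, West End, Old Town, Northside, Market, Parkview, Riverside, Lakeshore, Southbank, Elmwood, Harbour} — every district.
No 3 of the 9 transmitter sites cover everything (all 84 triples fall short), so 4 is minimum.

4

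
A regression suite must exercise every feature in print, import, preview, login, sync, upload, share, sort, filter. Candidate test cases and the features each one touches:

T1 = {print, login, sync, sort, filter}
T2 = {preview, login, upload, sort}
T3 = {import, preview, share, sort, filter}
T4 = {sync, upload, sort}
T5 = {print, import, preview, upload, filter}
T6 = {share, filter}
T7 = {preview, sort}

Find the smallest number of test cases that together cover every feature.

T1, T2, T3 together cover {print, import, preview, login, sync, upload, share, sort, filter} — every feature.
No 2 of the 7 test cases cover everything (all 21 pairs fall short), so 3 is minimum.

3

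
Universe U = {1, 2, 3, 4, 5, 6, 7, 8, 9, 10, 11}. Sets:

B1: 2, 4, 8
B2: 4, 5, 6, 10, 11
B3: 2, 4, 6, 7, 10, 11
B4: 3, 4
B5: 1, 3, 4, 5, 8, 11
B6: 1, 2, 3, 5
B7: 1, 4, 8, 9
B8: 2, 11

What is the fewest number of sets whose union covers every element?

3

B3, B5, B7 together cover {1, 2, 3, 4, 5, 6, 7, 8, 9, 10, 11} — every element.
No 2 of the 8 sets cover everything (all 28 pairs fall short), so 3 is minimum.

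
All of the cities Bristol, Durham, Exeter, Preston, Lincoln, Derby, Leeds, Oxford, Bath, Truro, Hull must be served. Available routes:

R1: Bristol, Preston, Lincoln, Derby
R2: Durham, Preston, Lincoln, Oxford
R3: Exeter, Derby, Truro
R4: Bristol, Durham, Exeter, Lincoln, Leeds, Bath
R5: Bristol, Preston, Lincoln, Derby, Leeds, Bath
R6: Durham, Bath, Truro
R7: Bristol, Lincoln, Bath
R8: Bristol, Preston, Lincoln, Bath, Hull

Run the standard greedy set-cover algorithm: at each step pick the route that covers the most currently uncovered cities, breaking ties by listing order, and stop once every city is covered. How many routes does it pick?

Pick 1: R4 covers 6 new cities (Bristol, Durham, Exeter, Lincoln, Leeds, Bath).
Pick 2: R1 covers 2 new cities (Preston, Derby).
Pick 3: R2 covers 1 new cities (Oxford).
Pick 4: R3 covers 1 new cities (Truro).
Pick 5: R8 covers 1 new cities (Hull).
Greedy uses 5 routes. (The true minimum is 4.)

5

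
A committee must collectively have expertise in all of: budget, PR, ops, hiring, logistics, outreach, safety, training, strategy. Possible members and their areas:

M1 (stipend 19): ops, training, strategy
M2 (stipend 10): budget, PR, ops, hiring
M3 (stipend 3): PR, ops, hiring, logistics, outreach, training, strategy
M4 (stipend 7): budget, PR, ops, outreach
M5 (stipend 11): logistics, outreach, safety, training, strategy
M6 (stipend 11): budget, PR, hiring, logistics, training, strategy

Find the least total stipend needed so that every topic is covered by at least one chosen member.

21

M2, M5 cover every topic at stipend 10 + 11 = 21.
Any cover uses at least 2 members; among all covering selections none totals below 21.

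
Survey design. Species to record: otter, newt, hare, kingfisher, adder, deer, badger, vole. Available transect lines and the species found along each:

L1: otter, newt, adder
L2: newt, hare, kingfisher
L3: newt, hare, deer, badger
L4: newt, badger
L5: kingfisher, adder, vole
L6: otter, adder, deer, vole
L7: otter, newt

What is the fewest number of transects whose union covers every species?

L1, L3, L5 together cover {otter, newt, hare, kingfisher, adder, deer, badger, vole} — every species.
No 2 of the 7 transects cover everything (all 21 pairs fall short), so 3 is minimum.

3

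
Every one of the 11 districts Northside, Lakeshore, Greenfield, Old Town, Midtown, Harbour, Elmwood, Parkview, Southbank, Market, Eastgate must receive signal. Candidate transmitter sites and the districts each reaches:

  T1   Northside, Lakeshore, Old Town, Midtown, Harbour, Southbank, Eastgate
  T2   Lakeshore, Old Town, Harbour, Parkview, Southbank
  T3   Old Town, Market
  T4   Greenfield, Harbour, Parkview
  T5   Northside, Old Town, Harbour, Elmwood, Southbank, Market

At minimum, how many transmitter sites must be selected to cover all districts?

T1, T4, T5 together cover {Northside, Lakeshore, Greenfield, Old Town, Midtown, Harbour, Elmwood, Parkview, Southbank, Market, Eastgate} — every district.
No 2 of the 5 transmitter sites cover everything (all 10 pairs fall short), so 3 is minimum.

3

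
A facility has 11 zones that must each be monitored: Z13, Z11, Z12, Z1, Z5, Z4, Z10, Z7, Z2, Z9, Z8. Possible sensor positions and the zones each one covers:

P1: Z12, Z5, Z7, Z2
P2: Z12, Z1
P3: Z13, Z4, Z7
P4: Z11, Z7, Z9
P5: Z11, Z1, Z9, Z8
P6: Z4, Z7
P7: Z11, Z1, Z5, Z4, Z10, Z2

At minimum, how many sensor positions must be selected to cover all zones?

4

P1, P3, P5, P7 together cover {Z13, Z11, Z12, Z1, Z5, Z4, Z10, Z7, Z2, Z9, Z8} — every zone.
No 3 of the 7 sensor positions cover everything (all 35 triples fall short), so 4 is minimum.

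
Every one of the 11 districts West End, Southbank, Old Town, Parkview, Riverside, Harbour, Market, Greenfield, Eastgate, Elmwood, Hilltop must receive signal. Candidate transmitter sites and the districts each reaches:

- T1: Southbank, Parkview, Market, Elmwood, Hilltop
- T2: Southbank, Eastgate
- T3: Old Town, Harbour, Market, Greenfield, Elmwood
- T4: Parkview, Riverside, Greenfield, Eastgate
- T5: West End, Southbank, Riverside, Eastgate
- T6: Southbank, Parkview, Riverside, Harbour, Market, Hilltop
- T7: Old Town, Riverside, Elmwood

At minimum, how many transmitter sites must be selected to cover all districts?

T1, T3, T5 together cover {West End, Southbank, Old Town, Parkview, Riverside, Harbour, Market, Greenfield, Eastgate, Elmwood, Hilltop} — every district.
No 2 of the 7 transmitter sites cover everything (all 21 pairs fall short), so 3 is minimum.

3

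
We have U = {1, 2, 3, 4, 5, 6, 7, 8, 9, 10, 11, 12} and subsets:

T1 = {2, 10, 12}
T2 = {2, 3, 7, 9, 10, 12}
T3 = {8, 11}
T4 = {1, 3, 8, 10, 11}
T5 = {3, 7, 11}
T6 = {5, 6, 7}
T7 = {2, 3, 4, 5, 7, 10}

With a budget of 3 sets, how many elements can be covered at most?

Choosing T2, T4, T6 covers {1, 2, 3, 5, 6, 7, 8, 9, 10, 11, 12} — 11 elements.
No choice of 3 sets does better; here 4 is left uncovered.

11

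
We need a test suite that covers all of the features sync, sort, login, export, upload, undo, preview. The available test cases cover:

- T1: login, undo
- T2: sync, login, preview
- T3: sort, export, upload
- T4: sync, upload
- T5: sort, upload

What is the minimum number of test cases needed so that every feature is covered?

T1, T2, T3 together cover {sync, sort, login, export, upload, undo, preview} — every feature.
No 2 of the 5 test cases cover everything (all 10 pairs fall short), so 3 is minimum.

3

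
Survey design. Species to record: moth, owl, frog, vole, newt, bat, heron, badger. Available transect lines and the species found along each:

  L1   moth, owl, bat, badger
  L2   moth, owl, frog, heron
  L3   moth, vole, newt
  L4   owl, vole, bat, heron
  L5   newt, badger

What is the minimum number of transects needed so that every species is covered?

L1, L2, L3 together cover {moth, owl, frog, vole, newt, bat, heron, badger} — every species.
No 2 of the 5 transects cover everything (all 10 pairs fall short), so 3 is minimum.

3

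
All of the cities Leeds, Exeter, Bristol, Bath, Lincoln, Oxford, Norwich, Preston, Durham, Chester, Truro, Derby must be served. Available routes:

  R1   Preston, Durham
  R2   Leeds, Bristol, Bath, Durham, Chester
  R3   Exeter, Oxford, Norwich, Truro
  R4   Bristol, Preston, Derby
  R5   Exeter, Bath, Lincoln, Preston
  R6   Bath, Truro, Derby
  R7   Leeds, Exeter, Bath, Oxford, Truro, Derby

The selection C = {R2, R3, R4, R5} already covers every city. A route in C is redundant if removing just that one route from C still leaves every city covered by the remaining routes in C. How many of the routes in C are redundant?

0

Drop R2: Leeds, Durham, Chester uncovered — not redundant.
Drop R3: Oxford, Norwich, Truro uncovered — not redundant.
Drop R4: Derby uncovered — not redundant.
Drop R5: Lincoln uncovered — not redundant.
None of the routes in C is redundant.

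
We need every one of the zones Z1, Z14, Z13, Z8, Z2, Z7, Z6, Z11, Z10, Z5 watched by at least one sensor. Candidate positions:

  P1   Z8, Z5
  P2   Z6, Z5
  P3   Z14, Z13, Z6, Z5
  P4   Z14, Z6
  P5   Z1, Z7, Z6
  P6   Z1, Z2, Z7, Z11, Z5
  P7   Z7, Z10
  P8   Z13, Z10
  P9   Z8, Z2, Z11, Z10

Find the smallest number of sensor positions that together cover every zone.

3

P3, P5, P9 together cover {Z1, Z14, Z13, Z8, Z2, Z7, Z6, Z11, Z10, Z5} — every zone.
No 2 of the 9 sensor positions cover everything (all 36 pairs fall short), so 3 is minimum.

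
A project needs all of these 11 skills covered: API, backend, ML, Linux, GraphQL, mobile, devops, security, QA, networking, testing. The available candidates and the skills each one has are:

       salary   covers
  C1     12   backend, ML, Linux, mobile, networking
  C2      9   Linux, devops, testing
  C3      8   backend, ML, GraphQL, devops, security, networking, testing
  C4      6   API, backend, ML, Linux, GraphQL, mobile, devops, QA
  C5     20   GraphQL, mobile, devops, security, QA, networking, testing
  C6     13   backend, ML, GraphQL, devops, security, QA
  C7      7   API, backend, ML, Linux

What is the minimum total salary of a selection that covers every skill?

14

C3, C4 cover every skill at salary 8 + 6 = 14.
Any cover uses at least 2 candidates; among all covering selections none totals below 14.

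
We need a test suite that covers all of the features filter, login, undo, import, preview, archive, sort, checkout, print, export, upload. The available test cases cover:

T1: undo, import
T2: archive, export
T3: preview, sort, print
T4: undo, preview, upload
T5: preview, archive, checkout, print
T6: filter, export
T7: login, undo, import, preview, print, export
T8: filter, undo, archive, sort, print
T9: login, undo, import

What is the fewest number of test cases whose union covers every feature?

4

T4, T5, T7, T8 together cover {filter, login, undo, import, preview, archive, sort, checkout, print, export, upload} — every feature.
No 3 of the 9 test cases cover everything (all 84 triples fall short), so 4 is minimum.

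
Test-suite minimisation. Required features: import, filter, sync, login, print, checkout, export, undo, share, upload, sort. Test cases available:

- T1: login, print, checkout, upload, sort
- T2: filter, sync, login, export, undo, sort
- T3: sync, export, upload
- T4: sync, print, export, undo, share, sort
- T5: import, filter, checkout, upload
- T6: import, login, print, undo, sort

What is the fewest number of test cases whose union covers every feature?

T1, T4, T5 together cover {import, filter, sync, login, print, checkout, export, undo, share, upload, sort} — every feature.
No 2 of the 6 test cases cover everything (all 15 pairs fall short), so 3 is minimum.
Greedy (largest uncovered first) would take T2, T1, T4, T5 — 4 test cases — but 3 suffice.

3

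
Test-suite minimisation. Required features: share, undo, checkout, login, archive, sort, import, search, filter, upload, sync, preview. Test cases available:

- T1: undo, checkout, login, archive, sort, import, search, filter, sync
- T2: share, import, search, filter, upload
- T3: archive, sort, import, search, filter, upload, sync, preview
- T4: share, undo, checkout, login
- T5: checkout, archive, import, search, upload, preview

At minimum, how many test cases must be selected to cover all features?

T3, T4 together cover {share, undo, checkout, login, archive, sort, import, search, filter, upload, sync, preview} — every feature.
No single test case contains all 12 features, so 2 is optimal.

2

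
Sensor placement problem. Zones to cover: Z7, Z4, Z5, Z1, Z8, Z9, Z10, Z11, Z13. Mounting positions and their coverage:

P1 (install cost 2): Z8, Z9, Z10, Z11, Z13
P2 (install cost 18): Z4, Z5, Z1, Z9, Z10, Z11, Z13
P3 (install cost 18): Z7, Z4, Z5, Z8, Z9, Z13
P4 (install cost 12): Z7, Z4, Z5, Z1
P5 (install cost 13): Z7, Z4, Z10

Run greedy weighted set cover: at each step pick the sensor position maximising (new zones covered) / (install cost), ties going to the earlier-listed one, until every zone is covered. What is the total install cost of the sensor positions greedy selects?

Pick 1: P1 adds 5 new (Z8, Z9, Z10, Z11, Z13) at install cost 2 (ratio 5/2).
Pick 2: P4 adds 4 new (Z7, Z4, Z5, Z1) at install cost 12 (ratio 4/12).
Greedy total install cost: 2 + 12 = 14.

14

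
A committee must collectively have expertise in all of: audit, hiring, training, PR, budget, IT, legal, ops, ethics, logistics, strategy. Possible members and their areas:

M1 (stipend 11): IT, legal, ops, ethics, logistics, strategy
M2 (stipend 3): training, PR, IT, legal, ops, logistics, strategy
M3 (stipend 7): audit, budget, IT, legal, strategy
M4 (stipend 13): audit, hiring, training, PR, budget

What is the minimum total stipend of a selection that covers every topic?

24

M1, M4 cover every topic at stipend 11 + 13 = 24.
Any cover uses at least 2 members; among all covering selections none totals below 24.
Greedy by coverage-per-stipend would pick M2, M3, M1, M4 for 34 — worse than the optimum 24.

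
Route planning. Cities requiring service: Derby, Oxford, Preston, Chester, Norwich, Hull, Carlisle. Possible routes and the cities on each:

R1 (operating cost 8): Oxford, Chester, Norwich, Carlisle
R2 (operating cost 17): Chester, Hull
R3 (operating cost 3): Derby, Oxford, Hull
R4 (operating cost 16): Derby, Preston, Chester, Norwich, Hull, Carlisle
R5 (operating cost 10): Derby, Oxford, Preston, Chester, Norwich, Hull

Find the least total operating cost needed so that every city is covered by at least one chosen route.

18

R1, R5 cover every city at operating cost 8 + 10 = 18.
Any cover uses at least 2 routes; among all covering selections none totals below 18.
Greedy by coverage-per-operating cost would pick R3, R1, R5 for 21 — worse than the optimum 18.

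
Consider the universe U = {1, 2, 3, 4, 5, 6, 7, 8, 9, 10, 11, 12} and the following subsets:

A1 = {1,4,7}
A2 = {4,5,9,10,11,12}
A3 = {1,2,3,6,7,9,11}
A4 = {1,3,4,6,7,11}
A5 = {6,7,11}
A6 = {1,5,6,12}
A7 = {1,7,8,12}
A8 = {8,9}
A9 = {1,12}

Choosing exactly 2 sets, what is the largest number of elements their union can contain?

Choosing A2, A3 covers {1, 2, 3, 4, 5, 6, 7, 9, 10, 11, 12} — 11 elements.
No choice of 2 sets does better; here 8 is left uncovered.

11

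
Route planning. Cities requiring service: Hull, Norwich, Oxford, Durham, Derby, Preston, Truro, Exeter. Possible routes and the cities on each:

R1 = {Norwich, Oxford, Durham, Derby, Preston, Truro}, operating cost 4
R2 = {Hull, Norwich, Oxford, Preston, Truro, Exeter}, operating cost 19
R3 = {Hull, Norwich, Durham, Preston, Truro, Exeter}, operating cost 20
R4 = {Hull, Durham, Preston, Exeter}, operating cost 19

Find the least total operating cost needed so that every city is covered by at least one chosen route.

23

R1, R2 cover every city at operating cost 4 + 19 = 23.
Any cover uses at least 2 routes; among all covering selections none totals below 23.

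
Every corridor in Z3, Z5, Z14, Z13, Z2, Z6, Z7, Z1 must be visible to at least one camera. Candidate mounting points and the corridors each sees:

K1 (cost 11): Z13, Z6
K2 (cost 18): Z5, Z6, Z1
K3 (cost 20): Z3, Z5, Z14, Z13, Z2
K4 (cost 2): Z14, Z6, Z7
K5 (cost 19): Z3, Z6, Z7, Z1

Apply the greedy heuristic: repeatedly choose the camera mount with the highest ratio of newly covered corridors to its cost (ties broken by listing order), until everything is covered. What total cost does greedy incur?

Pick 1: K4 adds 3 new (Z14, Z6, Z7) at cost 2 (ratio 3/2).
Pick 2: K3 adds 4 new (Z3, Z5, Z13, Z2) at cost 20 (ratio 4/20).
Pick 3: K2 adds 1 new (Z1) at cost 18 (ratio 1/18).
Greedy total cost: 2 + 20 + 18 = 40. (The true optimum is 39, so greedy overshoots here.)

40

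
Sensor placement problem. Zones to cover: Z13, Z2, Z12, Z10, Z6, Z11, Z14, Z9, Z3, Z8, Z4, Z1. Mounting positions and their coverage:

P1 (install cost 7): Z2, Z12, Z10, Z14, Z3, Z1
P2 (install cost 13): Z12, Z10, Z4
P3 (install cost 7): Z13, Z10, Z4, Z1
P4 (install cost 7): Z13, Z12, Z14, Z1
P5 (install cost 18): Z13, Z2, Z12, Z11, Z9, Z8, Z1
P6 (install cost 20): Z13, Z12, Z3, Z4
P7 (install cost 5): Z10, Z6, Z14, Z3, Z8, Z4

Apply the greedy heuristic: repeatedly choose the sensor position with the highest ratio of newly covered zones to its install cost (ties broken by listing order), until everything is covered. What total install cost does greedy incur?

Pick 1: P7 adds 6 new (Z10, Z6, Z14, Z3, Z8, Z4) at install cost 5 (ratio 6/5).
Pick 2: P1 adds 3 new (Z2, Z12, Z1) at install cost 7 (ratio 3/7).
Pick 3: P5 adds 3 new (Z13, Z11, Z9) at install cost 18 (ratio 3/18).
Greedy total install cost: 5 + 7 + 18 = 30. (The true optimum is 23, so greedy overshoots here.)

30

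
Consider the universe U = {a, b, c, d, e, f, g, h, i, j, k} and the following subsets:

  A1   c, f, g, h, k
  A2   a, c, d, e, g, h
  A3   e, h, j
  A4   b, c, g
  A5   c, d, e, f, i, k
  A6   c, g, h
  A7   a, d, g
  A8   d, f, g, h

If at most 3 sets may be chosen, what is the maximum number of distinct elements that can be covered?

10

Choosing A2, A3, A5 covers {a, c, d, e, f, g, h, i, j, k} — 10 elements.
No choice of 3 sets does better; here b is left uncovered.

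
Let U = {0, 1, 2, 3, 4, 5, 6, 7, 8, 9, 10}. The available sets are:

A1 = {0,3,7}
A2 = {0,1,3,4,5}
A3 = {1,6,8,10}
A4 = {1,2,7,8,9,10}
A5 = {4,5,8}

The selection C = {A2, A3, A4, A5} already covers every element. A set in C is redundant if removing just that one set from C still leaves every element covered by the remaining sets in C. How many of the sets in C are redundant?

Drop A2: 0, 3 uncovered — not redundant.
Drop A3: 6 uncovered — not redundant.
Drop A4: 2, 7, 9 uncovered — not redundant.
Drop A5: the rest still cover every element — redundant.
1 redundant: A5.

1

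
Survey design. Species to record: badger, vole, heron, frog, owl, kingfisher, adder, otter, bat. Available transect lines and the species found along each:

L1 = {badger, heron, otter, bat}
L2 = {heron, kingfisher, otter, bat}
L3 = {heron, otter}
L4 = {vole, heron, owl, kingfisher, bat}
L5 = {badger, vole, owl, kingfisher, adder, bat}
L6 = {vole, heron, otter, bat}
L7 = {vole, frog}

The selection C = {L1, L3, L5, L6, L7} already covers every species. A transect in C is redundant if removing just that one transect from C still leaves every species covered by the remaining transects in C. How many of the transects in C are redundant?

3

Drop L1: the rest still cover every species — redundant.
Drop L3: the rest still cover every species — redundant.
Drop L5: owl, kingfisher, adder uncovered — not redundant.
Drop L6: the rest still cover every species — redundant.
Drop L7: frog uncovered — not redundant.
3 redundant: L1, L3, L6.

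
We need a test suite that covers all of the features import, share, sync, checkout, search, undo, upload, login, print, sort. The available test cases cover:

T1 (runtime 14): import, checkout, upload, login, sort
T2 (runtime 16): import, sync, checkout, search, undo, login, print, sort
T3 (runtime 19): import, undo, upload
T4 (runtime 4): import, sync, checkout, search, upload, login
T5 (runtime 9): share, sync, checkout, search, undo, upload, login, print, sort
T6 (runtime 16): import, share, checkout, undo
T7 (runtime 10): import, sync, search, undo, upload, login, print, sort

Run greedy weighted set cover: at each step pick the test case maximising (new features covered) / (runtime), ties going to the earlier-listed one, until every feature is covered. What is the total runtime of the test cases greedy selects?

13

Pick 1: T4 adds 6 new (import, sync, checkout, search, upload, login) at runtime 4 (ratio 6/4).
Pick 2: T5 adds 4 new (share, undo, print, sort) at runtime 9 (ratio 4/9).
Greedy total runtime: 4 + 9 = 13.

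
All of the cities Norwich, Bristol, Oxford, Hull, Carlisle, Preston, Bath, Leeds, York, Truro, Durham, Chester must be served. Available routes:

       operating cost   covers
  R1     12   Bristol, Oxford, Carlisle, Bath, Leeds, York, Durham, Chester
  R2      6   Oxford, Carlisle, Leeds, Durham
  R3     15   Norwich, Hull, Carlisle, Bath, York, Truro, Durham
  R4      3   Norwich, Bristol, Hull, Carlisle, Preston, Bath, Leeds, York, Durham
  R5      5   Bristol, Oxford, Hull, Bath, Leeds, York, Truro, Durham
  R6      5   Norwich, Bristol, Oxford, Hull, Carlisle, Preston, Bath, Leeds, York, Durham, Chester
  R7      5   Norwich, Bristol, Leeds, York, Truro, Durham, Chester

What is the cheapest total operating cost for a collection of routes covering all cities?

10

R5, R6 cover every city at operating cost 5 + 5 = 10.
Any cover uses at least 2 routes; among all covering selections none totals below 10.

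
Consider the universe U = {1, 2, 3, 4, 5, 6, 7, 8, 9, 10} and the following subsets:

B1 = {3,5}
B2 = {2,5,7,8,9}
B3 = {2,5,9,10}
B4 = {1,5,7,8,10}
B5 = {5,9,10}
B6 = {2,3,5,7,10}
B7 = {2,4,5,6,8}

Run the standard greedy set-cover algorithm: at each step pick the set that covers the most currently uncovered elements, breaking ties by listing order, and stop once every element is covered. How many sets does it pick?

Pick 1: B2 covers 5 new elements (2, 5, 7, 8, 9).
Pick 2: B4 covers 2 new elements (1, 10).
Pick 3: B7 covers 2 new elements (4, 6).
Pick 4: B1 covers 1 new elements (3).
Greedy uses 4 sets.

4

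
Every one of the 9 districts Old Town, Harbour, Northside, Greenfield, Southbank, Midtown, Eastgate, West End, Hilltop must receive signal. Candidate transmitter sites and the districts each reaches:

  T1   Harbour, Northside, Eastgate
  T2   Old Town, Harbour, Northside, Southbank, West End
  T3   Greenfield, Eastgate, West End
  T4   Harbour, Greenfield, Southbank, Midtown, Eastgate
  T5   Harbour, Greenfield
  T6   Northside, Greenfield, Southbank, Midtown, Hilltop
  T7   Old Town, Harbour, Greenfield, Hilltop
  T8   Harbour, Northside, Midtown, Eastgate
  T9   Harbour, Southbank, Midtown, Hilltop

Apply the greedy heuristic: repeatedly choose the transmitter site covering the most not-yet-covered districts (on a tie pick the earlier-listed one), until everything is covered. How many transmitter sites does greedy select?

3

Pick 1: T2 covers 5 new districts (Old Town, Harbour, Northside, Southbank, West End).
Pick 2: T4 covers 3 new districts (Greenfield, Midtown, Eastgate).
Pick 3: T6 covers 1 new districts (Hilltop).
Greedy uses 3 transmitter sites.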